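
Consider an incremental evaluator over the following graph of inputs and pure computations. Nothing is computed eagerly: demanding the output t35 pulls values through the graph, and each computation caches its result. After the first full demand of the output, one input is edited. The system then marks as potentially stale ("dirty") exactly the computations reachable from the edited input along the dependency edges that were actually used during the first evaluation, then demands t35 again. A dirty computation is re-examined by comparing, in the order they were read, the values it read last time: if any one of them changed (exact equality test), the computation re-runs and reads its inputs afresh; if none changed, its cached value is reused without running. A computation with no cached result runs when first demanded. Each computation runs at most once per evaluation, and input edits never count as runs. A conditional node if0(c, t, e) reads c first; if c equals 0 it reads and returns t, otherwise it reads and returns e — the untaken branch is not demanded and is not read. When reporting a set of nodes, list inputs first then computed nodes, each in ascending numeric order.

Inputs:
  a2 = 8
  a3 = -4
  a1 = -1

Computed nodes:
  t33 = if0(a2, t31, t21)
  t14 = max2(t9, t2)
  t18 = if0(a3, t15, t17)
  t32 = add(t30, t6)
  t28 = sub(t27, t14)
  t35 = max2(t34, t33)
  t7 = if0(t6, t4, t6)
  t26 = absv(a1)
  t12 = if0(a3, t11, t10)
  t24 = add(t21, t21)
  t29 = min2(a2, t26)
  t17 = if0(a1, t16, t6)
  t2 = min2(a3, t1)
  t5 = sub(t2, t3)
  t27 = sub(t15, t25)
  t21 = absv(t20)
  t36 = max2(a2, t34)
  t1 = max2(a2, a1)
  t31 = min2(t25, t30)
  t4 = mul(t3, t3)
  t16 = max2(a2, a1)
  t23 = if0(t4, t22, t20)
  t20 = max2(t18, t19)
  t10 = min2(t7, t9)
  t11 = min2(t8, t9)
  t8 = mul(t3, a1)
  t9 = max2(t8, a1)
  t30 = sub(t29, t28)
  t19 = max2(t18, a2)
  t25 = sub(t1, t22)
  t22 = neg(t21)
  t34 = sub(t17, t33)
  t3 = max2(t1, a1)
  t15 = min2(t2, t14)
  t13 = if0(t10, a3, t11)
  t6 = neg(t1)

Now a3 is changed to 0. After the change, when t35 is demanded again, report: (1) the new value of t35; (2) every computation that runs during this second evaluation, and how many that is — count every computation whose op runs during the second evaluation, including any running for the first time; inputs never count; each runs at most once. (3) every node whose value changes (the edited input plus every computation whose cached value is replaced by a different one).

t35 now evaluates to 8.
Run set: t2, t3, t8, t9, t14, t15, t18, t19, t20 (9 run).
Changed values: a3, t18.
The important point: the flipped condition pulls in fresh nodes; t2, t3, t8, t9, t14, t15 run for the first time.

Initial pass — values computed on the first demand:
  t1 = max2(8, -1) = 8
  t6 = neg(8) = -8
  t17 = if0(a1=-1 -> else branch t6) = -8
  t18 = if0(a3=-4 -> else branch t17) = -8
  t19 = max2(-8, 8) = 8
  t20 = max2(-8, 8) = 8
  t21 = absv(8) = 8
  t33 = if0(a2=8 -> else branch t21) = 8
  t34 = sub(-8, 8) = -16
  t35 = max2(-16, 8) = 8

Second demand — change propagation:
  t2: newly demanded (no cache) — executes and yields 0.
  t3: newly demanded (no cache) — executes and yields 8.
  t8: newly demanded (no cache) — executes and yields -8.
  t9: newly demanded (no cache) — executes and yields -1.
  t14: newly demanded (no cache) — executes and yields 0.
  t15: newly demanded (no cache) — executes and yields 0.
  t18: re-runs because a3 -4->0; new result 0.
  t19: re-runs because t18 -8->0; new result 8 (unchanged).
  t20: re-runs because t18 -8->0; new result 8 (unchanged).
  t21: re-examined; everything it read last time is the same (t20 unchanged) — cache 8 kept, no run.
  t33: re-examined; everything it read last time is the same (a2 unchanged, t21 unchanged) — cache 8 kept, no run.
  t34: re-examined; everything it read last time is the same (t17 unchanged, t33 unchanged) — cache -16 kept, no run.
  t35: re-examined; everything it read last time is the same (t34 unchanged, t33 unchanged) — cache 8 kept, no run.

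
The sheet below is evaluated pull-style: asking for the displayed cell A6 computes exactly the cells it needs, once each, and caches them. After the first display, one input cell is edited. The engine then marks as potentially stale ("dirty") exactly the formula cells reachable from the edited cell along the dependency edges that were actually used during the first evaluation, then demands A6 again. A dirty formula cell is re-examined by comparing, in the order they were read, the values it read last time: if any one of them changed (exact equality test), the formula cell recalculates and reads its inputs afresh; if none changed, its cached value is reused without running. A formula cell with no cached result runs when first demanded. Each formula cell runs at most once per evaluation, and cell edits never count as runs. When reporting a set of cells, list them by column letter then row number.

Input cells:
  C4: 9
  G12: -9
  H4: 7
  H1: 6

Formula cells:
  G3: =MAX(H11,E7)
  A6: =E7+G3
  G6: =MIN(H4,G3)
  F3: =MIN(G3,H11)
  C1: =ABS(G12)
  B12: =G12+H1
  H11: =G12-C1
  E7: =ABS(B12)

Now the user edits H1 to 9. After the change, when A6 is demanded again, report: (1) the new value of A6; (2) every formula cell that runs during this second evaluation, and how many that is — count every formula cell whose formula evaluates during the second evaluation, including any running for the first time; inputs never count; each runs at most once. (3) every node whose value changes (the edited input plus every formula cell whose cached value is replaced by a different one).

First demand of the output computes:
  B12 = -9 + 6 = -3
  C1 = ABS(-9) = 9
  E7 = ABS(-3) = 3
  H11 = -9 - 9 = -18
  G3 = MAX(-18, 3) = 3
  A6 = 3 + 3 = 6

After the edit, cleaning proceeds:
  B12: a read changed (H1 6->9) — executes, giving 0.
  E7: a read changed (B12 -3->0) — executes, giving 0.
  G3: a read changed (E7 3->0) — executes, giving 0.
  A6: a read changed (E7 3->0; G3 3->0) — executes, giving 0.

Demanding A6 again yields 0.
4 formula cells run: A6, B12, E7, G3.
The nodes whose values change: A6, B12, E7, G3, H1.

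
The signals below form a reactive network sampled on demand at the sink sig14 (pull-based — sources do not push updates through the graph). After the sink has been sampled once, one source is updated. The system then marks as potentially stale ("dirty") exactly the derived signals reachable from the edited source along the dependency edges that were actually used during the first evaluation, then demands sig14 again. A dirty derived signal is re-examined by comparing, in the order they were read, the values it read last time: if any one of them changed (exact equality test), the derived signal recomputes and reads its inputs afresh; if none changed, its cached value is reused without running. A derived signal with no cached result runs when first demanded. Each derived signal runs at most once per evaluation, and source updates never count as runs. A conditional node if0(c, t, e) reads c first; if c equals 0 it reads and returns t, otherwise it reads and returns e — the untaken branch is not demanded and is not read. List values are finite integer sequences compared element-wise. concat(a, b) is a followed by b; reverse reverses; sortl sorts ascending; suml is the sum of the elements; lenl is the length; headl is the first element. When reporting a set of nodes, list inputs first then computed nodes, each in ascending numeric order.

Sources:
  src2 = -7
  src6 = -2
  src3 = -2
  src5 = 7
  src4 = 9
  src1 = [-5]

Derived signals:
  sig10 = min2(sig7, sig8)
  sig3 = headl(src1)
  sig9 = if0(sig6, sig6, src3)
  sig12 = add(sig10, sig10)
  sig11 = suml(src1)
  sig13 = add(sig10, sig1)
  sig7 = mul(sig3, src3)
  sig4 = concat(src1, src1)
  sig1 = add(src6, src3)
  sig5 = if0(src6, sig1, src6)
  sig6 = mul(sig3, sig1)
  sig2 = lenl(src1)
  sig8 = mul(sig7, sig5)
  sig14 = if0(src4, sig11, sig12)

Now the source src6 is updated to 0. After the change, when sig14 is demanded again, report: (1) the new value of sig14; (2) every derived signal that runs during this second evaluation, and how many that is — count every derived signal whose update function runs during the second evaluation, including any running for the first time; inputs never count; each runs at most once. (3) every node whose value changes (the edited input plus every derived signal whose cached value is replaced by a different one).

Initial pass — values computed on the first demand:
  sig3 = headl([-5]) = -5
  sig5 = if0(src6=-2 -> else branch src6) = -2
  sig7 = mul(-5, -2) = 10
  sig8 = mul(10, -2) = -20
  sig10 = min2(10, -20) = -20
  sig12 = add(-20, -20) = -40
  sig14 = if0(src4=9 -> else branch sig12) = -40

Second demand — change propagation:
  sig1: newly demanded (no cache) — executes and yields -2.
  sig5: re-runs because src6 -2->0; src6 -2->0; new result -2 (unchanged).
  sig8: re-examined; everything it read last time is the same (sig7 unchanged, sig5 unchanged) — cache -20 kept, no run.
  sig10: re-examined; everything it read last time is the same (sig7 unchanged, sig8 unchanged) — cache -20 kept, no run.
  sig12: re-examined; everything it read last time is the same (sig10 unchanged, sig10 unchanged) — cache -40 kept, no run.
  sig14: re-examined; everything it read last time is the same (src4 unchanged, sig12 unchanged) — cache -40 kept, no run.

The important point: the flipped condition pulls in fresh nodes; sig1 runs for the first time.

sig14 now evaluates to -40.
Run set: sig1, sig5 (2 run).
Changed values: src6.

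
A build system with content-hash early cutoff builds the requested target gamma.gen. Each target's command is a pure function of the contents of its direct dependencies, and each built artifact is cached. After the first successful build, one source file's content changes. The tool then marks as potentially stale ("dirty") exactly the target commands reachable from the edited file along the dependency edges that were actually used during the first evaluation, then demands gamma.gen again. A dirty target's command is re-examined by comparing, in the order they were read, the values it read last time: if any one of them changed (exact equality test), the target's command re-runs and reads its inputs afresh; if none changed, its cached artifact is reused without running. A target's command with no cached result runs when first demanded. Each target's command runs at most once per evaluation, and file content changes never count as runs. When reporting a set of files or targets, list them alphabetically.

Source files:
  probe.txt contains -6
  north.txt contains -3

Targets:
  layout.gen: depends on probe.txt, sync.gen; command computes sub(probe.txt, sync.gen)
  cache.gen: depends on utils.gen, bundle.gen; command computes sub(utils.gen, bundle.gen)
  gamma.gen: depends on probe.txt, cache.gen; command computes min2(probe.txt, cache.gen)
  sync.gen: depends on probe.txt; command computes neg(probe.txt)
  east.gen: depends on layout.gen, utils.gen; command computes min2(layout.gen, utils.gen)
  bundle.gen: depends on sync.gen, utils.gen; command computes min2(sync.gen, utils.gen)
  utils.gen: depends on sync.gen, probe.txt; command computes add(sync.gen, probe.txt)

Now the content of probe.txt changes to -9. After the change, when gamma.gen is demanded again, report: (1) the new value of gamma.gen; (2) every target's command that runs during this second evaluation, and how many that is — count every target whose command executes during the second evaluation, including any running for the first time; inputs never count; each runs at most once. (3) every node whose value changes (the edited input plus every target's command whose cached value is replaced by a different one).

New value of gamma.gen: -9.
Target commands that run: bundle.gen, gamma.gen, sync.gen, utils.gen — 4 in total.
Values that change: gamma.gen, probe.txt, sync.gen.
Key observation: the cutoff stops propagation at cache.gen — its inputs' values are unchanged, so it reuses its cache.

First evaluation (everything demanded from the output):
  sync.gen = neg(-6) = 6
  utils.gen = add(6, -6) = 0
  bundle.gen = min2(6, 0) = 0
  cache.gen = sub(0, 0) = 0
  gamma.gen = min2(-6, 0) = -6

Propagation after the edit:
  sync.gen: runs — probe.txt -6->-9; result 9.
  utils.gen: runs — sync.gen 6->9; probe.txt -6->-9; result 0 (same value as before).
  bundle.gen: runs — sync.gen 6->9; result 0 (same value as before).
  cache.gen: checked — values it read are unchanged (utils.gen unchanged, bundle.gen unchanged); reused cached 0 without running.
  gamma.gen: runs — probe.txt -6->-9; result -9.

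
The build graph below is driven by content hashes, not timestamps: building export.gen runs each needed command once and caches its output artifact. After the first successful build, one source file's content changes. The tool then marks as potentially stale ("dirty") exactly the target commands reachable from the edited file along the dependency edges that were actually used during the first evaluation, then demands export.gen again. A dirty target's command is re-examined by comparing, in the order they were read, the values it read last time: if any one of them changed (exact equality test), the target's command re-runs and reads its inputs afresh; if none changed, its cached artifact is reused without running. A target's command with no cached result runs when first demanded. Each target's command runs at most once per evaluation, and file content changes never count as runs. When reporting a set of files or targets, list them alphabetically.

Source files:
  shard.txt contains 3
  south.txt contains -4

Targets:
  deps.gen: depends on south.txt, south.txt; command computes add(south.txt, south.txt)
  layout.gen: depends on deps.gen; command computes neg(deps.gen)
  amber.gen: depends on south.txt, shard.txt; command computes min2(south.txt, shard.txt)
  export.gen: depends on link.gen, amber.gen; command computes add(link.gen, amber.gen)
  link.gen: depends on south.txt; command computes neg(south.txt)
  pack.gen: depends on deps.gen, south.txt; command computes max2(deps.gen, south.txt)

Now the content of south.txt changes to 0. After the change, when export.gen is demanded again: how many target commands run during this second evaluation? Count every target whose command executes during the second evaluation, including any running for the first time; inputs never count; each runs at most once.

Run set: amber.gen, export.gen, link.gen (3 run).

Initial pass — values computed on the first demand:
  amber.gen = min2(-4, 3) = -4
  link.gen = neg(-4) = 4
  export.gen = add(4, -4) = 0

Second demand — change propagation:
  amber.gen: re-runs because south.txt -4->0; new result 0.
  link.gen: re-runs because south.txt -4->0; new result 0.
  export.gen: re-runs because link.gen 4->0; amber.gen -4->0; new result 0 (unchanged).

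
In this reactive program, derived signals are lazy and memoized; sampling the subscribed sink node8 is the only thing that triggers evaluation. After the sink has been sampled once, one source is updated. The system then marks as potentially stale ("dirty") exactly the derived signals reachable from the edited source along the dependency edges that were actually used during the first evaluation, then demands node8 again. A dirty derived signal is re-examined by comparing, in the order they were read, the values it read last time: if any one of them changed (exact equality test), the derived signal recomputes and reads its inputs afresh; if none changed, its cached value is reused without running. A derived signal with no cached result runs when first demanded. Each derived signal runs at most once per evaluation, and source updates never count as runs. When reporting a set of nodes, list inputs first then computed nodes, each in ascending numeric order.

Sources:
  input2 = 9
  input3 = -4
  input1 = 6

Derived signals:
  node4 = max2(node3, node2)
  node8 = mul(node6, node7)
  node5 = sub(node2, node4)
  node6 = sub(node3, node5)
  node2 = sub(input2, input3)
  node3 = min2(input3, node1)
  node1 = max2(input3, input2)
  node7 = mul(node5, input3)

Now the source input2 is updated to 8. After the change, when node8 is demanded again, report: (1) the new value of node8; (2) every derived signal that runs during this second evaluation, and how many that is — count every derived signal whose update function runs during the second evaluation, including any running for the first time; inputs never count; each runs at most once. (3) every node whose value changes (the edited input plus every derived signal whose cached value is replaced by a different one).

Demanding node8 again yields 0.
5 derived signals run: node1, node2, node3, node4, node5.
The nodes whose values change: input2, node1, node2, node4.
Note where the cutoff bites: node6 is checked, finds nothing changed, and keeps its cache.

First demand of the output computes:
  node1 = max2(-4, 9) = 9
  node2 = sub(9, -4) = 13
  node3 = min2(-4, 9) = -4
  node4 = max2(-4, 13) = 13
  node5 = sub(13, 13) = 0
  node6 = sub(-4, 0) = -4
  node7 = mul(0, -4) = 0
  node8 = mul(-4, 0) = 0

After the edit, cleaning proceeds:
  node1: a read changed (input2 9->8) — executes, giving 8.
  node2: a read changed (input2 9->8) — executes, giving 12.
  node3: a read changed (node1 9->8) — executes, giving -4 — identical to its old value.
  node4: a read changed (node2 13->12) — executes, giving 12.
  node5: a read changed (node2 13->12; node4 13->12) — executes, giving 0 — identical to its old value.
  node6: dirty, but its reads are unchanged (node3 unchanged, node5 unchanged); cached -4 stands.
  node7: dirty, but its reads are unchanged (node5 unchanged, input3 unchanged); cached 0 stands.
  node8: dirty, but its reads are unchanged (node6 unchanged, node7 unchanged); cached 0 stands.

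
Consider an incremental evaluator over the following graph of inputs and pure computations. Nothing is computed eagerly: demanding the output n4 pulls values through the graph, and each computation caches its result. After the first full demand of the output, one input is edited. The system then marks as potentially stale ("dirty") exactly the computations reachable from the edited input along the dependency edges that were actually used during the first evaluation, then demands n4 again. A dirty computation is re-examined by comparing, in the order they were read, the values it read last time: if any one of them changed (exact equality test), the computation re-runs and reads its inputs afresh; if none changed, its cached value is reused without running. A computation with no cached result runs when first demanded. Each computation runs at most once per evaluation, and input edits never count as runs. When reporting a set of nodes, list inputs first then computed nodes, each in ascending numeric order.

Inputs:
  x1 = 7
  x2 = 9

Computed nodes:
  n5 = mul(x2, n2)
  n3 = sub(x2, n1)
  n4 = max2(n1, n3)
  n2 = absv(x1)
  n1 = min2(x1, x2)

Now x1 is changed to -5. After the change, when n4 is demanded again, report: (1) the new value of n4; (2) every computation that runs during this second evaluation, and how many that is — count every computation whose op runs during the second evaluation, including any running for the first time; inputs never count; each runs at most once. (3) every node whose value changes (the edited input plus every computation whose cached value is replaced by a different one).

Initial pass — values computed on the first demand:
  n1 = min2(7, 9) = 7
  n3 = sub(9, 7) = 2
  n4 = max2(7, 2) = 7

Second demand — change propagation:
  n1: re-runs because x1 7->-5; new result -5.
  n3: re-runs because n1 7->-5; new result 14.
  n4: re-runs because n1 7->-5; n3 2->14; new result 14.

n4 now evaluates to 14.
Run set: n1, n3, n4 (3 run).
Changed values: x1, n1, n3, n4.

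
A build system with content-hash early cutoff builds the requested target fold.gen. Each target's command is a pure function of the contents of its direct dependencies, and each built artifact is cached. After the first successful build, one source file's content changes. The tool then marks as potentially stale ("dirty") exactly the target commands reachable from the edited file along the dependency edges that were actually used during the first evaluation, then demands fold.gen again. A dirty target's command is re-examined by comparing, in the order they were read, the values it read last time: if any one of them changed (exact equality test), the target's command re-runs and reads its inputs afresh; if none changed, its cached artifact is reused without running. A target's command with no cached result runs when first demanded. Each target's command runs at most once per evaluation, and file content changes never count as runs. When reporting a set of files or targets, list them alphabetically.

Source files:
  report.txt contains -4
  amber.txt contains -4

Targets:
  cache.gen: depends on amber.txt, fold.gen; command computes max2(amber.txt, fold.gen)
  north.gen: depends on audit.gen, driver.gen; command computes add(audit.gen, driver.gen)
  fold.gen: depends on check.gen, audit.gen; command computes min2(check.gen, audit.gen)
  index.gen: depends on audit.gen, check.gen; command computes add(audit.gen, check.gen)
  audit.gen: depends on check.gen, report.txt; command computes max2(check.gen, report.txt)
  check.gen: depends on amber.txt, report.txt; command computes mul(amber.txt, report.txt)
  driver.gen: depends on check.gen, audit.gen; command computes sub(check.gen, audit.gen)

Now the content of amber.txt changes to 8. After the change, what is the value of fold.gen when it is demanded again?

First evaluation (everything demanded from the output):
  check.gen = mul(-4, -4) = 16
  audit.gen = max2(16, -4) = 16
  fold.gen = min2(16, 16) = 16

Propagation after the edit:
  check.gen: runs — amber.txt -4->8; result -32.
  audit.gen: runs — check.gen 16->-32; result -4.
  fold.gen: runs — check.gen 16->-32; audit.gen 16->-4; result -32.

New value of fold.gen: -32.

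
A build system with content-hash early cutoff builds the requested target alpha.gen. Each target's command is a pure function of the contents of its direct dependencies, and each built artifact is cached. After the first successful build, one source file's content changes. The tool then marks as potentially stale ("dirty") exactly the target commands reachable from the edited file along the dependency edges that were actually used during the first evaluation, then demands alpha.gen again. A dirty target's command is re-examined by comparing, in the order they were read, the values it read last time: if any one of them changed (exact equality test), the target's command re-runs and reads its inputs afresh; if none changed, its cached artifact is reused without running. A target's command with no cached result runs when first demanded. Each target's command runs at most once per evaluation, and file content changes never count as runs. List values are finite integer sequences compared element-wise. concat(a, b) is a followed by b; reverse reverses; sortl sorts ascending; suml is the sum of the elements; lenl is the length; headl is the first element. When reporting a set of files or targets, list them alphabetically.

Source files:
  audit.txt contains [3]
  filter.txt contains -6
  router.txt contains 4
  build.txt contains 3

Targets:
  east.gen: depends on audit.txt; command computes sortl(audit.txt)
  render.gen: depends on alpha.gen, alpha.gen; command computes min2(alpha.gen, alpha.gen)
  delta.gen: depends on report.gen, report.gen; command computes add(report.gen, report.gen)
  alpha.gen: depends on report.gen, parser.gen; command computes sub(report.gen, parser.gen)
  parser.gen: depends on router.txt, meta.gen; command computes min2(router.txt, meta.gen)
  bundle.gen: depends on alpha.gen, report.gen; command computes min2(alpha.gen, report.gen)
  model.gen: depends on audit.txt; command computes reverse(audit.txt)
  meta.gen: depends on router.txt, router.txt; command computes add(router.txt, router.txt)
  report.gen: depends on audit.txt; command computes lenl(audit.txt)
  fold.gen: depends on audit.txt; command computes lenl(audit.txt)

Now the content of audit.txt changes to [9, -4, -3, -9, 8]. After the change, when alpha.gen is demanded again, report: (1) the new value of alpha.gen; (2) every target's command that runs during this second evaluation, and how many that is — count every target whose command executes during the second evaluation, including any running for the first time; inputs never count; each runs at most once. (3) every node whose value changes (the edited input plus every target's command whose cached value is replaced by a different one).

First evaluation (everything demanded from the output):
  meta.gen = add(4, 4) = 8
  parser.gen = min2(4, 8) = 4
  report.gen = lenl([3]) = 1
  alpha.gen = sub(1, 4) = -3

Propagation after the edit:
  report.gen: runs — audit.txt [3]->[9, -4, -3, -9, 8]; result 5.
  alpha.gen: runs — report.gen 1->5; result 1.

New value of alpha.gen: 1.
Target commands that run: alpha.gen, report.gen — 2 in total.
Values that change: alpha.gen, audit.txt, report.gen.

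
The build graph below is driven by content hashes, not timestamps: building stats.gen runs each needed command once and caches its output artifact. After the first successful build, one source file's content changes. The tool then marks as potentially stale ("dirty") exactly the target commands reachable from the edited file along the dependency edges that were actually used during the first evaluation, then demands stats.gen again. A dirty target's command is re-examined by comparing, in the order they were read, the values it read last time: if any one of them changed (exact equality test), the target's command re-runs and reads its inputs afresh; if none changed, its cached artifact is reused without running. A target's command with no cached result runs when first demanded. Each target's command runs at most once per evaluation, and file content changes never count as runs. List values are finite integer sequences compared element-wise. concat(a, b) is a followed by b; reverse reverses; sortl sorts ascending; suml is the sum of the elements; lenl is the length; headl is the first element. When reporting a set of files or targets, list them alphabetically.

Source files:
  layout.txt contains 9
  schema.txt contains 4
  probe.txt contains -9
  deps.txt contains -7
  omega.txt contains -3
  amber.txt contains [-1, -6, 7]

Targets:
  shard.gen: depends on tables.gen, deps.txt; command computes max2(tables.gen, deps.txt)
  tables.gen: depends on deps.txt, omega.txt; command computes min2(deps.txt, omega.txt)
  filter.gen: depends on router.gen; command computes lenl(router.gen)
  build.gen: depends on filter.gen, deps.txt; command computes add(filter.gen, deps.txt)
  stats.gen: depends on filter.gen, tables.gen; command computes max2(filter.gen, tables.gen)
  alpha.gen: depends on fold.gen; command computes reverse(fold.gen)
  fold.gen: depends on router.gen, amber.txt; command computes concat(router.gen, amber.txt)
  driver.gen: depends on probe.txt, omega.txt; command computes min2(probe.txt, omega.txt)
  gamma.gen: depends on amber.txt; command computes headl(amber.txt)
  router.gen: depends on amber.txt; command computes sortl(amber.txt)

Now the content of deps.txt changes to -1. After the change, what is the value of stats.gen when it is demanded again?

Initial pass — values computed on the first demand:
  router.gen = sortl([-1, -6, 7]) = [-6, -1, 7]
  filter.gen = lenl([-6, -1, 7]) = 3
  tables.gen = min2(-7, -3) = -7
  stats.gen = max2(3, -7) = 3

Second demand — change propagation:
  tables.gen: re-runs because deps.txt -7->-1; new result -3.
  stats.gen: re-runs because tables.gen -7->-3; new result 3 (unchanged).

stats.gen now evaluates to 3.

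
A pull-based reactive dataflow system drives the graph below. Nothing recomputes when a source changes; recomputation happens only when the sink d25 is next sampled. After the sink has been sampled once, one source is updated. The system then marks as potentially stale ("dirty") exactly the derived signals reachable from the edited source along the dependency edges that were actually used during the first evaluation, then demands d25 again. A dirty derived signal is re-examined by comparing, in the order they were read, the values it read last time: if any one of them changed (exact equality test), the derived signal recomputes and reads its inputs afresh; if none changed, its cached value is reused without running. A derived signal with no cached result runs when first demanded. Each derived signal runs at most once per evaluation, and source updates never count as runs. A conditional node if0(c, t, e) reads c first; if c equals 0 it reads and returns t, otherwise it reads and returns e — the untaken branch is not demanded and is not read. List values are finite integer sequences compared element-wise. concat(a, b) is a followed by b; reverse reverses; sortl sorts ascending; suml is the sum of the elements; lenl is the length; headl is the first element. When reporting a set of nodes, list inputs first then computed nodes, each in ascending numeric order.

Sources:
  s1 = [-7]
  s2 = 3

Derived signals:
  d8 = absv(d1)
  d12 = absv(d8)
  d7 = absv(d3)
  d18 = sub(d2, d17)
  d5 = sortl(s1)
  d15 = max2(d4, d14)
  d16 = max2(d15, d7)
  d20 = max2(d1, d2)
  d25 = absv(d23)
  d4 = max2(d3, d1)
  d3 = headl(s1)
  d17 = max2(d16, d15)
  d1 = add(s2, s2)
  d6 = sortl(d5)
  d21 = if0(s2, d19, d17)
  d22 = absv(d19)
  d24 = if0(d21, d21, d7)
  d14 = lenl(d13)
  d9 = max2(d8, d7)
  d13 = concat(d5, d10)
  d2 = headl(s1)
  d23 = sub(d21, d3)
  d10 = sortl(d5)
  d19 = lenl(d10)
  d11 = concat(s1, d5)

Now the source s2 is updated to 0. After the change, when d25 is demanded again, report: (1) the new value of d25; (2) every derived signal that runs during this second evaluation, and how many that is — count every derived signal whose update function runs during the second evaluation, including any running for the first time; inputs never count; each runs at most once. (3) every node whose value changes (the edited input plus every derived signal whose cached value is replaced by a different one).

New value of d25: 8.
Derived signals that run: d19, d21, d23, d25 — 4 in total.
Values that change: s2, d21, d23, d25.
Key observation: a condition flipped, so demand moved to the other branch — d1, d4, d15, d16, d17 are never re-examined.

First evaluation (everything demanded from the output):
  d1 = add(3, 3) = 6
  d3 = headl([-7]) = -7
  d4 = max2(-7, 6) = 6
  d5 = sortl([-7]) = [-7]
  d7 = absv(-7) = 7
  d10 = sortl([-7]) = [-7]
  d13 = concat([-7], [-7]) = [-7, -7]
  d14 = lenl([-7, -7]) = 2
  d15 = max2(6, 2) = 6
  d16 = max2(6, 7) = 7
  d17 = max2(7, 6) = 7
  d21 = if0(s2=3 -> else branch d17) = 7
  d23 = sub(7, -7) = 14
  d25 = absv(14) = 14

Propagation after the edit:
  d1: marked dirty but never re-examined — demand shifted away from it.
  d4: marked dirty but never re-examined — demand shifted away from it.
  d15: marked dirty but never re-examined — demand shifted away from it.
  d16: marked dirty but never re-examined — demand shifted away from it.
  d17: marked dirty but never re-examined — demand shifted away from it.
  d19: demanded for the first time — runs, produces 1.
  d21: runs — s2 3->0; result 1.
  d23: runs — d21 7->1; result 8.
  d25: runs — d23 14->8; result 8.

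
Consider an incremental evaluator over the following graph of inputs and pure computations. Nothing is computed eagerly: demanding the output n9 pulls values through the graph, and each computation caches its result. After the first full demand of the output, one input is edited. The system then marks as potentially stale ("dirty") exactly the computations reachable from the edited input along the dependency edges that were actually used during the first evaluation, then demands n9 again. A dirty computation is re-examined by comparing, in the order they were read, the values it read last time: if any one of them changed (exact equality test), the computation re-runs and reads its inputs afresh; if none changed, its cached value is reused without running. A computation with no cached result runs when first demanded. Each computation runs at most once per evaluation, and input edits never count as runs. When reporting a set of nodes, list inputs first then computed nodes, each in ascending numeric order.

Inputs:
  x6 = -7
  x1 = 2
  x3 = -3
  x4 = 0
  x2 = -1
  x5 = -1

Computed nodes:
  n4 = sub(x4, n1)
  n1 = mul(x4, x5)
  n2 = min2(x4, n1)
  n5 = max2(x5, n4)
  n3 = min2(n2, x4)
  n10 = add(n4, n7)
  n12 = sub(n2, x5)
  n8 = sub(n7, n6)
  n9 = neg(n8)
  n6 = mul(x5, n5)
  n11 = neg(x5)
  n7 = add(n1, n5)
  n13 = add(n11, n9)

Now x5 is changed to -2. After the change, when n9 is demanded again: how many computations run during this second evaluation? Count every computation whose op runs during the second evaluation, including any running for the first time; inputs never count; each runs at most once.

Run set: n1, n5, n6 (3 run).
The important point: at n4 every value read last time is unchanged, so the dirty flag clears without a run.

Initial pass — values computed on the first demand:
  n1 = mul(0, -1) = 0
  n4 = sub(0, 0) = 0
  n5 = max2(-1, 0) = 0
  n6 = mul(-1, 0) = 0
  n7 = add(0, 0) = 0
  n8 = sub(0, 0) = 0
  n9 = neg(0) = 0

Second demand — change propagation:
  n1: re-runs because x5 -1->-2; new result 0 (unchanged).
  n4: re-examined; everything it read last time is the same (x4 unchanged, n1 unchanged) — cache 0 kept, no run.
  n5: re-runs because x5 -1->-2; new result 0 (unchanged).
  n6: re-runs because x5 -1->-2; new result 0 (unchanged).
  n7: re-examined; everything it read last time is the same (n1 unchanged, n5 unchanged) — cache 0 kept, no run.
  n8: re-examined; everything it read last time is the same (n7 unchanged, n6 unchanged) — cache 0 kept, no run.
  n9: re-examined; everything it read last time is the same (n8 unchanged) — cache 0 kept, no run.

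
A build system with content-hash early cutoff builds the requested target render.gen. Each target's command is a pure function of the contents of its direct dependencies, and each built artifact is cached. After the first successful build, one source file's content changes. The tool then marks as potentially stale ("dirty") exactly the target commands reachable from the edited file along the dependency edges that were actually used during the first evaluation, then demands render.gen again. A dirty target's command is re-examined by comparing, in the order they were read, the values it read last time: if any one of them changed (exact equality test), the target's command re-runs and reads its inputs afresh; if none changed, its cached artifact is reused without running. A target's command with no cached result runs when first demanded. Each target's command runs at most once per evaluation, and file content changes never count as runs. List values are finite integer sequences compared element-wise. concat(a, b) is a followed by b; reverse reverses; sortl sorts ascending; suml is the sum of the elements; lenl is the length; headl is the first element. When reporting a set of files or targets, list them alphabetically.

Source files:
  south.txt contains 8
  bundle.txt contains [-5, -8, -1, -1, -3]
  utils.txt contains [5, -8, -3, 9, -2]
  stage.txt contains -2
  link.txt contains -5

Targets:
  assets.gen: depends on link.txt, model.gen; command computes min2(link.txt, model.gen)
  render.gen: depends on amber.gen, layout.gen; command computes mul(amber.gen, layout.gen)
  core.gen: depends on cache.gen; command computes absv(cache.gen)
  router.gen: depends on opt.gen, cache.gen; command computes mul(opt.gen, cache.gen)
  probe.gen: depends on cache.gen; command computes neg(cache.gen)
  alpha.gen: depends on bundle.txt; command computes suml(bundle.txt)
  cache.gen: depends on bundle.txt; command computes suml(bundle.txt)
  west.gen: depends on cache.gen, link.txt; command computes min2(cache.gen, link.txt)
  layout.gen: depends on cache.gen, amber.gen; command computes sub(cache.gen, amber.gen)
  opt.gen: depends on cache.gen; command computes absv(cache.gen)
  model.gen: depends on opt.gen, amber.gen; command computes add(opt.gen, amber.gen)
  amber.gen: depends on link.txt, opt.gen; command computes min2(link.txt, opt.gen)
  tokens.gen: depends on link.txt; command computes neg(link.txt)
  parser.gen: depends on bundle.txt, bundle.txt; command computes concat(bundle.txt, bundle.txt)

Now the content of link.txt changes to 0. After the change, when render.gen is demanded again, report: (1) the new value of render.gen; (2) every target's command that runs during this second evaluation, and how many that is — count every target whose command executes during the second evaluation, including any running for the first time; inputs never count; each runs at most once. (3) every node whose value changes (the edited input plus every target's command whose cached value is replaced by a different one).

New value of render.gen: 0.
Target commands that run: amber.gen, layout.gen, render.gen — 3 in total.
Values that change: amber.gen, layout.gen, link.txt, render.gen.

First evaluation (everything demanded from the output):
  cache.gen = suml([-5, -8, -1, -1, -3]) = -18
  opt.gen = absv(-18) = 18
  amber.gen = min2(-5, 18) = -5
  layout.gen = sub(-18, -5) = -13
  render.gen = mul(-5, -13) = 65

Propagation after the edit:
  amber.gen: runs — link.txt -5->0; result 0.
  layout.gen: runs — amber.gen -5->0; result -18.
  render.gen: runs — amber.gen -5->0; layout.gen -13->-18; result 0.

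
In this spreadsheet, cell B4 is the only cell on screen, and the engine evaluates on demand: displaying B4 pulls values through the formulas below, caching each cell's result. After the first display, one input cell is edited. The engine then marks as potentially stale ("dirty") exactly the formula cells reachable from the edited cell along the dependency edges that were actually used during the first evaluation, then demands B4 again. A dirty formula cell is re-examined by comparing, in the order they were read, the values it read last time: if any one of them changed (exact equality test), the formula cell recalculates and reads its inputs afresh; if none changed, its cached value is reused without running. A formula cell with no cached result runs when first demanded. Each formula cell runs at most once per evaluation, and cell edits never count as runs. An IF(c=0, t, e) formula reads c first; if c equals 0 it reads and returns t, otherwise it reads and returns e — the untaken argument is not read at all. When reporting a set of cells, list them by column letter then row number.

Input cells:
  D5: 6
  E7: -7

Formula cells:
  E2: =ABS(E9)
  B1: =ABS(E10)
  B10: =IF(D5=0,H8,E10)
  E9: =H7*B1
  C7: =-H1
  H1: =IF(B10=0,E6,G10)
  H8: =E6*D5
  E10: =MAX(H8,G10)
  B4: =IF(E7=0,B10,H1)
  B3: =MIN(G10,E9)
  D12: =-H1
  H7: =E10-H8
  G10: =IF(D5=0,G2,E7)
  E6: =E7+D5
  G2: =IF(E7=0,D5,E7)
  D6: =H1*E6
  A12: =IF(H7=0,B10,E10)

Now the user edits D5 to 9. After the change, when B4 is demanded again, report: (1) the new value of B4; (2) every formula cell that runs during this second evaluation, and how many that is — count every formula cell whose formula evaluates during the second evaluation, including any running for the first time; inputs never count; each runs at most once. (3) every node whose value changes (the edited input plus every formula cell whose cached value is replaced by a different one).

B4 now evaluates to -7.
Run set: B10, E6, E10, G10, H1, H8 (6 run).
Changed values: B10, D5, E6, E10, H8.
The important point: at B4 every value read last time is unchanged, so the dirty flag clears without a run.

Initial pass — values computed on the first demand:
  E6 = -7 + 6 = -1
  G10 = IF(D5=0: D5=6 -> else branch E7) = -7
  H8 = -1 * 6 = -6
  E10 = MAX(-6, -7) = -6
  B10 = IF(D5=0: D5=6 -> else branch E10) = -6
  H1 = IF(B10=0: B10=-6 -> else branch G10) = -7
  B4 = IF(E7=0: E7=-7 -> else branch H1) = -7

Second demand — change propagation:
  E6: re-runs because D5 6->9; new result 2.
  G10: re-runs because D5 6->9; new result -7 (unchanged).
  H8: re-runs because E6 -1->2; D5 6->9; new result 18.
  E10: re-runs because H8 -6->18; new result 18.
  B10: re-runs because D5 6->9; E10 -6->18; new result 18.
  H1: re-runs because B10 -6->18; new result -7 (unchanged).
  B4: re-examined; everything it read last time is the same (E7 unchanged, H1 unchanged) — cache -7 kept, no run.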